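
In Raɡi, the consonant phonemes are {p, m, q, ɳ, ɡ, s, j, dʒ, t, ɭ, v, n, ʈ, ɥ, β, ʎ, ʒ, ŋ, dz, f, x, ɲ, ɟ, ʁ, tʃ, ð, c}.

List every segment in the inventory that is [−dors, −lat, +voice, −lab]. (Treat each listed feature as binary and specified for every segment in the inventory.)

ɳ, dʒ, n, ʒ, dz, ð

Checking each segment against [−dorsal], [−lateral], [+voice], [−labial]: /ɳ/ (retroflex nasal), /dʒ/ (voiced postalveolar affricate), /n/ (alveolar nasal), /ʒ/ (voiced postalveolar fricative), /dz/ (voiced alveolar affricate), /ð/ (voiced dental fricative) satisfy every feature; every other segment in the inventory fails at least one.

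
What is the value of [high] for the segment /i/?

[+high]

/i/ is the high front unrounded tense vowel. The feature [high] marks segments produced with the tongue body raised; /i/ has this property, so it is [+high].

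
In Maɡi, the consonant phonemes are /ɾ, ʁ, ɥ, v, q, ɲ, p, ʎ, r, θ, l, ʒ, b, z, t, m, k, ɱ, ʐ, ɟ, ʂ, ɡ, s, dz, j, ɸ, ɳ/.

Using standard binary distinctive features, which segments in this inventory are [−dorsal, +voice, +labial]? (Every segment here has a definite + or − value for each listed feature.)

Among the inventory, the [−dorsal] segments are /ɾ, v, p, r, θ, l, ʒ, b, z, t, m, ɱ, ʐ, ʂ, s, dz, ɸ, ɳ/.
Then [+voice] gives /ɾ, v, r, l, ʒ, b, z, m, ɱ, ʐ, dz, ɳ/.
Within that set, [+labial] leaves /v, b, m, ɱ/.

v, b, m, ɱ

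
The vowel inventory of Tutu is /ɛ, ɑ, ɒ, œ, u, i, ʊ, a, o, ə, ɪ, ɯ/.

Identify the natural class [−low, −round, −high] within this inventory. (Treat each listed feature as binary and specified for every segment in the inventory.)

ɛ, ə

Eliminate segments failing any feature: /ɑ, ɒ, a/ are [+low]; /œ, u, ʊ, o/ are [+round]; /i, ɪ, ɯ/ are [+high]. The remaining /ɛ, ə/ satisfy [−low], [−round], [−high].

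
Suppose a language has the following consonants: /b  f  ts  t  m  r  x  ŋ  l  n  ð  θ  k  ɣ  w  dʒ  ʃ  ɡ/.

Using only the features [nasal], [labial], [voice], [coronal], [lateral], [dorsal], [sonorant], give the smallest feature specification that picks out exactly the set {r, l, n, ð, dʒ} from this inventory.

/r, l, n, ð, dʒ/ are all [+voice], [+coronal], and no other segment in the inventory matches both values. Dropping any one of them over-generates: [+coronal] alone would also admit /ts, t, θ, ʃ/; [+voice] alone would also admit /b, m, ŋ, ɣ, …/. No other single listed feature picks out exactly this set either, so fewer than two features will not do.

[+voice, +coronal]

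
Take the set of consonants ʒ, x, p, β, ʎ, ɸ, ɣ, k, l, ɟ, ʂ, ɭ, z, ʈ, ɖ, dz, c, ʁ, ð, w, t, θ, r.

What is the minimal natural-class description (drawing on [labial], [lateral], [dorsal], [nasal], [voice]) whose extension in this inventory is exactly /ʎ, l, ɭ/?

Every target segment is [+lateral] and no other inventory member is, so one feature is enough.

[+lateral]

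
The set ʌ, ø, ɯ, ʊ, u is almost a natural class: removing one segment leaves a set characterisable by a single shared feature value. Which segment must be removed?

ø

[back] groups all but one: /ɯ, u, ʌ, ʊ/ share [+back] while /ø/ (mid front rounded tense vowel) alone is [−back]. Removing any other segment would not leave a single-feature class that excludes it.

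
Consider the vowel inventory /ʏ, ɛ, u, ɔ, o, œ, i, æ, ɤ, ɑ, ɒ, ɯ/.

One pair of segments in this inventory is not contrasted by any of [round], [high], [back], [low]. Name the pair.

ɔ, o

On the given features, /ɔ/ and /o/ have an identical profile: [+round], [−high], [+back], [−low]. No other two segments in the inventory coincide on all 4 features. (They do differ in [tense], which is not among the given features.)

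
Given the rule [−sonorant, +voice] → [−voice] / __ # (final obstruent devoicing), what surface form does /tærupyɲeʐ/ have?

The only segment in the rule's environment that also matches [−sonorant, +voice] is /ʐ/. Applying [−voice] turns the voiced retroflex fricative into /ʂ/ (voiceless retroflex fricative), giving [tærupyɲeʂ].

[tærupyɲeʂ]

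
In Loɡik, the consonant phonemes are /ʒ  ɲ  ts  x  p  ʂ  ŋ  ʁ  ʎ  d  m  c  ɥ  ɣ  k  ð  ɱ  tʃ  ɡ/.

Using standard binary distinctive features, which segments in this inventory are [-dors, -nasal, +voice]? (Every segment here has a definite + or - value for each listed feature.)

ʒ, d, ð

Eliminate segments failing any feature: /ɲ, x, ŋ, ʁ, ʎ, c, ɥ, ɣ, k, ɡ/ are [+dorsal]; /ts, p, ʂ, tʃ/ are [-voice]; /m, ɱ/ are [+nasal]. The remaining /ʒ, d, ð/ satisfy [-dorsal], [-nasal], [+voice].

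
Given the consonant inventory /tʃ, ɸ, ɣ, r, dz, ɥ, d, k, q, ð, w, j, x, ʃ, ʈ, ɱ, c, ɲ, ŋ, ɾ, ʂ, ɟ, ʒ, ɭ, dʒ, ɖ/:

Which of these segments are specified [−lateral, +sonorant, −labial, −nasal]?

Checking each segment against [−lateral], [+sonorant], [−labial], [−nasal]: /r/ (alveolar trill), /j/ (palatal glide), /ɾ/ (alveolar tap) satisfy every feature; every other segment in the inventory fails at least one.

r, j, ɾ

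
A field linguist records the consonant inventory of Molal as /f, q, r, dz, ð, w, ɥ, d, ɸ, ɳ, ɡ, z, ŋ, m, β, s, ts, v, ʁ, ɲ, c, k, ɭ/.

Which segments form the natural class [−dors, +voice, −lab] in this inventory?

r, dz, ð, d, ɳ, z, ɭ

The [−dorsal] segments are /f, r, dz, ð, d, ɸ, ɳ, z, m, β, s, ts, v, ɭ/.
Among these, [+voice] gives /r, dz, ð, d, ɳ, z, m, β, v, ɭ/.
Within that set, [−labial] leaves /r, dz, ð, d, ɳ, z, ɭ/.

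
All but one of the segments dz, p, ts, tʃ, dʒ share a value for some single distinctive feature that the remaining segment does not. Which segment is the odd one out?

p

/dz, ts, dʒ, tʃ/ are all [+delayed release], but /p/ (voiceless bilabial stop) is [-delayed release]. No other single segment can be removed to leave a set sharing one feature value that the removed segment lacks, so /p/ is the odd one out.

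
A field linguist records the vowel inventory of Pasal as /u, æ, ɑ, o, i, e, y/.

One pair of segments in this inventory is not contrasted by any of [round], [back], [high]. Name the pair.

e, æ

On the given features, /e/ and /æ/ have an identical profile: [-round], [-back], [-high]. No other two segments in the inventory coincide on all 3 features. (They do differ in [low], which is not among the given features.)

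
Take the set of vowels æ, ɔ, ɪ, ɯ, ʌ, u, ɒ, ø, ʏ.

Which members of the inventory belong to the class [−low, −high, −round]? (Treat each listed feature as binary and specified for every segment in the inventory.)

ʌ

The [−low] segments are /ɔ, ɪ, ɯ, ʌ, u, ø, ʏ/.
Of those, [−high] gives /ɔ, ʌ, ø/.
Intersecting with [−round] leaves /ʌ/.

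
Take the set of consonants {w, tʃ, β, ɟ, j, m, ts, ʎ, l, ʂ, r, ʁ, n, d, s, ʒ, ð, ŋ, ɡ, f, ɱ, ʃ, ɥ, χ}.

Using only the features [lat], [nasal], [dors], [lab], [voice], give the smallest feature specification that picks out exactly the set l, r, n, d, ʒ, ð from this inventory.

/l, r, n, d, ʒ, ð/ are all [+voice], [-labial], [-dorsal], and no other segment in the inventory matches all three values. Dropping any one of them over-generates: [-labial, -dorsal] alone would also admit /tʃ, ts, ʂ, s, …/; [+voice, -dorsal] alone would also admit /β, m, ɱ/; [+voice, -labial] alone would also admit /ɟ, j, ʎ, ʁ, …/. No other combination of two listed features picks out exactly this set either, so fewer than three features will not do.

[+voice, -lab, -dors]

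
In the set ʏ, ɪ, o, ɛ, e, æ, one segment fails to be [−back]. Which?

/æ, ɪ, e, ɛ, ʏ/ are all [−back]; /o/ (mid back rounded tense vowel) is [+back].

o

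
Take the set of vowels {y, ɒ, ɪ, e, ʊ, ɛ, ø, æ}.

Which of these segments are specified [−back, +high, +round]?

y

Eliminate segments failing any feature: /ɒ, ʊ/ are [+back]; /ɪ/ is [−round]; /e, ɛ, ø, æ/ are [−high]. The remaining /y/ satisfy [−back], [+high], [+round].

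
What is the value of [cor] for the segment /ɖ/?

[+coronal]

/ɖ/ is the voiced retroflex stop, hence [+coronal].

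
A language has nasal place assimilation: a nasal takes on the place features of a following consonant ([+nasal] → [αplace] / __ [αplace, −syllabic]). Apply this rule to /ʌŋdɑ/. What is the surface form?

/ŋ/ sits before the [+coronal] consonant /d/, so it takes on [+coronal] and surfaces as /n/. The rest of the form is unaffected: [ʌndɑ].

[ʌndɑ]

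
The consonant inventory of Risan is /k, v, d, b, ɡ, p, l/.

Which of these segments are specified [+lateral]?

The [+lateral] segments here are /l/; the remaining /k, v, d, b, ɡ, p/ are [-lateral].

l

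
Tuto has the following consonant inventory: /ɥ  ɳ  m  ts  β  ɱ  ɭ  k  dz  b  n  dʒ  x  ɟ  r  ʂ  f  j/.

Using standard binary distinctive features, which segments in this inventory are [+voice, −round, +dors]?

Among the inventory, the [+voice] segments are /ɥ, ɳ, m, β, ɱ, ɭ, dz, b, n, dʒ, ɟ, r, j/.
Of those, [−round] gives /ɳ, m, β, ɱ, ɭ, dz, b, n, dʒ, ɟ, r, j/.
Then [+dorsal] leaves /ɟ, j/.

ɟ, j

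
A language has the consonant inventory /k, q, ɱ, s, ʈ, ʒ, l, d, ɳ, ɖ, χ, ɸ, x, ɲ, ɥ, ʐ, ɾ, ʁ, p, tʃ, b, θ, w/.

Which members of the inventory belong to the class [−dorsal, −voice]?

Checking each segment against [−dorsal], [−voice]: /s/ (voiceless alveolar fricative), /ʈ/ (voiceless retroflex stop), /ɸ/ (voiceless bilabial fricative), /p/ (voiceless bilabial stop), /tʃ/ (voiceless postalveolar affricate), /θ/ (voiceless dental fricative) satisfy every feature; every other segment in the inventory fails at least one.

s, ʈ, ɸ, p, tʃ, θ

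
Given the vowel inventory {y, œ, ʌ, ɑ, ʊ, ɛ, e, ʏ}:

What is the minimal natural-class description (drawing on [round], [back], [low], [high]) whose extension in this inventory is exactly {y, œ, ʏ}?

/y, œ, ʏ/ are all [-back], [+round], and no other segment in the inventory matches both values. Dropping any one of them over-generates: [+round] alone would also admit /ʊ/; [-back] alone would also admit /ɛ, e/. No other single listed feature picks out exactly this set either, so fewer than two features will not do.

[-back, +round]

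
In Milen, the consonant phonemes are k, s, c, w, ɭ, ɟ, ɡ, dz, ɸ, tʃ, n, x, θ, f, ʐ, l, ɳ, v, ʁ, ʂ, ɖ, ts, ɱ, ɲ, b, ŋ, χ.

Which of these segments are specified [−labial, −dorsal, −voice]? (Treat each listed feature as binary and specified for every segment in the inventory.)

s, tʃ, θ, ʂ, ts

Checking each segment against [−labial], [−dorsal], [−voice]: /s/ (voiceless alveolar fricative), /tʃ/ (voiceless postalveolar affricate), /θ/ (voiceless dental fricative), /ʂ/ (voiceless retroflex fricative), /ts/ (voiceless alveolar affricate) satisfy every feature; every other segment in the inventory fails at least one.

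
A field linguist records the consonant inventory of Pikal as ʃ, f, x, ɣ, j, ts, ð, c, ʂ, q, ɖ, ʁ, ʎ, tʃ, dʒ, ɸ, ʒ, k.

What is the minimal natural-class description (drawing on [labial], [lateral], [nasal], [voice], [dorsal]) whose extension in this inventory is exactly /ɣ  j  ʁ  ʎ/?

The class [+voice], [+dorsal] has exactly /ɣ, j, ʁ, ʎ/ as its extension in this inventory. No smaller conjunction from the listed features achieves this: [+dorsal] alone would also admit /x, c, q, k/; [+voice] alone would also admit /ð, ɖ, dʒ, ʒ/; and checking the remaining single features turns up none with this extension.

[+voice, +dorsal]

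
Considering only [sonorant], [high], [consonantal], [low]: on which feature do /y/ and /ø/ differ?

/y/ is the high front rounded tense vowel and /ø/ is the mid front rounded tense vowel. Both are [+sonorant], [-consonantal], [-low]. /y/ is [+high] while /ø/ is [-high], so the distinguishing feature is [high].

[high]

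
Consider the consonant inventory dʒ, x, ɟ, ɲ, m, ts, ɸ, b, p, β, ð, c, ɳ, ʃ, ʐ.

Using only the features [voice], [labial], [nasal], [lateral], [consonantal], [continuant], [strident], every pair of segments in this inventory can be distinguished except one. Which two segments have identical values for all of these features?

On the given features, /ɲ/ and /ɳ/ have an identical profile: [+voice], [-labial], [+nasal], [-lateral], [+consonantal], [-continuant], [-strident]. No other two segments in the inventory coincide on all 7 features. (They do differ in [dorsal], which is not among the given features.)

ɲ, ɳ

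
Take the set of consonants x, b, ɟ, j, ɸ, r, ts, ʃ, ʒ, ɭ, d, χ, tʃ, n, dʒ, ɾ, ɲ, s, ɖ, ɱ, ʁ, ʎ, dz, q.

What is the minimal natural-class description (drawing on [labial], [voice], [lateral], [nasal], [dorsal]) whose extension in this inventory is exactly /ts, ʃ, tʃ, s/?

/ts, ʃ, tʃ, s/ are all [-voice], [-labial], [-dorsal], and no other segment in the inventory matches all three values. Dropping any one of them over-generates: [-labial, -dorsal] alone would also admit /r, ʒ, ɭ, d, …/; [-voice, -dorsal] alone would also admit /ɸ/; [-voice, -labial] alone would also admit /x, χ, q/. No other combination of two listed features picks out exactly this set either, so fewer than three features will not do.

[-voice, -labial, -dorsal]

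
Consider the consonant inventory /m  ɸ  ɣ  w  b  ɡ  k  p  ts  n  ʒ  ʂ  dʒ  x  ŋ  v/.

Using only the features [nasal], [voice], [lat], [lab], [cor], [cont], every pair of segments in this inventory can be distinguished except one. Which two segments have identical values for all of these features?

On the given features, /v/ and /w/ have an identical profile: [−nasal], [+voice], [−lateral], [+labial], [−coronal], [+continuant]. No other two segments in the inventory coincide on all 6 features. (They do differ in [sonorant], [round] and [dorsal], which are not among the given features.)

v, w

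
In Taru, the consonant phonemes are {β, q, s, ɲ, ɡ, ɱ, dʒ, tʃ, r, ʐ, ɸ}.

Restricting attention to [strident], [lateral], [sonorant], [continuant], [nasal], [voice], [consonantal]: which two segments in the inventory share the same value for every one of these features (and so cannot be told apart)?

ɲ, ɱ

/ɲ/ (palatal nasal) and /ɱ/ (labiodental nasal) are both [−strident], [−lateral], [+sonorant], [−continuant], [+nasal], [+voice], [+consonantal], so none of the listed features separates them. (They do differ in [labial] and [dorsal], which are not among the given features.) Every other pair in the inventory differs on at least one listed feature.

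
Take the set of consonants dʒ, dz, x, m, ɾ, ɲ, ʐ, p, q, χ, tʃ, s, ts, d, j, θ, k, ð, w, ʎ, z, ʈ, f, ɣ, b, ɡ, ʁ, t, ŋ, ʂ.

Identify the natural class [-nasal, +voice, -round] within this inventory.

dʒ, dz, ɾ, ʐ, d, j, ð, ʎ, z, ɣ, b, ɡ, ʁ

First, the [-nasal] segments are /dʒ, dz, x, ɾ, ʐ, p, q, χ, tʃ, s, ts, d, j, θ, k, ð, w, ʎ, z, ʈ, f, ɣ, b, ɡ, ʁ, t, ʂ/.
Among these, [+voice] gives /dʒ, dz, ɾ, ʐ, d, j, ð, w, ʎ, z, ɣ, b, ɡ, ʁ/.
Among these, [-round] leaves /dʒ, dz, ɾ, ʐ, d, j, ð, ʎ, z, ɣ, b, ɡ, ʁ/.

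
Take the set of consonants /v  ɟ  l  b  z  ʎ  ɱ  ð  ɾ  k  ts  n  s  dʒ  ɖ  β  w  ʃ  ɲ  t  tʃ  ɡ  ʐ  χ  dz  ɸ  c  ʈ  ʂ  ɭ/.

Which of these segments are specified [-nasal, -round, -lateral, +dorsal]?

ɟ, k, ɡ, χ, c

Eliminate segments failing any feature: /v, b, z, ð, ɾ, ts, s, dʒ, ɖ, β, ʃ, t, tʃ, ʐ, dz, ɸ, ʈ, ʂ/ are [-dorsal]; /l, ʎ, ɭ/ are [+lateral]; /ɱ, n, ɲ/ are [+nasal]; /w/ is [+round]. The remaining /ɟ, k, ɡ, χ, c/ satisfy [-nasal], [-round], [-lateral], [+dorsal].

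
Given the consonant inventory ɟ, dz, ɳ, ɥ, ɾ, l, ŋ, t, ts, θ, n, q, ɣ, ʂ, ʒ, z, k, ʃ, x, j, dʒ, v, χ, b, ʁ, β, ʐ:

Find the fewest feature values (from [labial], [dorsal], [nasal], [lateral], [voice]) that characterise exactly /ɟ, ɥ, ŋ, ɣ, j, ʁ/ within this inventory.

[+voice, +dorsal]

/ɟ, ɥ, ŋ, ɣ, j, ʁ/ are all [+voice], [+dorsal], and no other segment in the inventory matches both values. Dropping any one of them over-generates: [+dorsal] alone would also admit /q, k, x, χ/; [+voice] alone would also admit /dz, ɳ, ɾ, l, …/. No other single listed feature picks out exactly this set either, so fewer than two features will not do.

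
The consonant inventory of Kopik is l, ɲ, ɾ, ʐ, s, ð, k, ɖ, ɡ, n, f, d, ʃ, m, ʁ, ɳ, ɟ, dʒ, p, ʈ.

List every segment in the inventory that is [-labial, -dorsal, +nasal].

Among the inventory, the [-labial] segments are /l, ɲ, ɾ, ʐ, s, ð, k, ɖ, ɡ, n, d, ʃ, ʁ, ɳ, ɟ, dʒ, ʈ/.
Among these, [-dorsal] gives /l, ɾ, ʐ, s, ð, ɖ, n, d, ʃ, ɳ, dʒ, ʈ/.
Among these, [+nasal] leaves /n, ɳ/.

n, ɳ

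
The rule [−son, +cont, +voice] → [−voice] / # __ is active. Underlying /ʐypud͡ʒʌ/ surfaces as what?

[ʂypud͡ʒʌ]

/ʐ/ satisfies [−son, +cont, +voice] and sits in # __. The [−voice] counterpart of the voiced retroflex fricative is /ʂ/. Other segments in /ʐypud͡ʒʌ/ either fail the structural description or are not in the environment, so the surface form is [ʂypud͡ʒʌ].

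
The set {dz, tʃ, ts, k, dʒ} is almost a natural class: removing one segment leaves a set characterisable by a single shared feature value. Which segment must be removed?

k

/tʃ, dz, ts, dʒ/ are all [+delayed release], but /k/ (voiceless velar stop) is [-delayed release]. No other single segment can be removed to leave a set sharing one feature value that the removed segment lacks, so /k/ is the odd one out.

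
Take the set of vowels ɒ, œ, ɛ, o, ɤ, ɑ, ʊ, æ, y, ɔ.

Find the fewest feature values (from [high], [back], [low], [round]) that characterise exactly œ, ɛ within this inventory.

The class [-high], [-low], [-back] has exactly /œ, ɛ/ as its extension in this inventory. No smaller conjunction from the listed features achieves this: [-low, -back] alone would also admit /y/; [-high, -back] alone would also admit /æ/; [-high, -low] alone would also admit /o, ɤ, ɔ/; and checking the remaining two-feature bundles turns up none with this extension.

[-high, -low, -back]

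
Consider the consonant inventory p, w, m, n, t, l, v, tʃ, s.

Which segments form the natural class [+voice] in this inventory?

w, m, n, l, v

The feature [voice] marks segments produced with vocal-fold vibration. In this inventory /w, m, n, l, v/ have that property, so they are [+voice]; /p, t, tʃ, s/ are [−voice].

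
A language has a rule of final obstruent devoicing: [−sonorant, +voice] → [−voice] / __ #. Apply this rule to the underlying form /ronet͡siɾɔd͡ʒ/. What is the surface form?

The only segment in the rule's environment that also matches [−sonorant, +voice] is /d͡ʒ/. Applying [−voice] turns the voiced postalveolar affricate into /t͡ʃ/ (voiceless postalveolar affricate), giving [ronet͡siɾɔt͡ʃ].

[ronet͡siɾɔt͡ʃ]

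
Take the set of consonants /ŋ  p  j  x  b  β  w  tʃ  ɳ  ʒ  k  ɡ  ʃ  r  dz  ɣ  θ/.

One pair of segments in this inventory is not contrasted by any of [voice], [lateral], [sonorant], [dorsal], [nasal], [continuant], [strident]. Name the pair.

j, w

On the given features, /j/ and /w/ have an identical profile: [+voice], [−lateral], [+sonorant], [+dorsal], [−nasal], [+continuant], [−strident]. No other two segments in the inventory coincide on all 7 features. (They do differ in [labial], [round] and [back], which are not among the given features.)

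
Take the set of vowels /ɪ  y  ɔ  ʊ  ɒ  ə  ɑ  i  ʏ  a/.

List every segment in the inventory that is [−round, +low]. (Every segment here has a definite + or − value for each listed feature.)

The [−round] segments are /ɪ, ə, ɑ, i, a/.
Then [+low] leaves /ɑ, a/.

ɑ, a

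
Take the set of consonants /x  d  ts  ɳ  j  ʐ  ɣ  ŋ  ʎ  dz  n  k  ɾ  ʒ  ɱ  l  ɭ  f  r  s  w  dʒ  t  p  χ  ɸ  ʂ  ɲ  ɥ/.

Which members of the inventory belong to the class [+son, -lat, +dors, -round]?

Checking each segment against [+sonorant], [-lateral], [+dorsal], [-round]: /j/ (palatal glide), /ŋ/ (velar nasal), /ɲ/ (palatal nasal) satisfy every feature; every other segment in the inventory fails at least one.

j, ŋ, ɲ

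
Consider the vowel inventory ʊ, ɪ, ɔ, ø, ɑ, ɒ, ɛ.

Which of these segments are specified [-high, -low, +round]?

Eliminate segments failing any feature: /ʊ, ɪ/ are [+high]; /ɑ, ɒ/ are [+low]; /ɛ/ is [-round]. The remaining /ɔ, ø/ satisfy [-high], [-low], [+round].

ɔ, ø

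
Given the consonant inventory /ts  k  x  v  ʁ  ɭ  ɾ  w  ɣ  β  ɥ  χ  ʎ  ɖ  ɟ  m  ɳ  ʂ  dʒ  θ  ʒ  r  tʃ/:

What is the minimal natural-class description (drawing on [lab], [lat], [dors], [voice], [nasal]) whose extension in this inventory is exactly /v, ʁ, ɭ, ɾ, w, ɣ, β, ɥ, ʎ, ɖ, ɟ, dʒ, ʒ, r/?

The class [+voice], [-nasal] has exactly /v, ʁ, ɭ, ɾ, w, ɣ, β, ɥ, ʎ, ɖ, ɟ, dʒ, ʒ, r/ as its extension in this inventory. No smaller conjunction from the listed features achieves this: [-nasal] alone would also admit /ts, k, x, χ, …/; [+voice] alone would also admit /m, ɳ/; and checking the remaining single features turns up none with this extension.

[+voice, -nasal]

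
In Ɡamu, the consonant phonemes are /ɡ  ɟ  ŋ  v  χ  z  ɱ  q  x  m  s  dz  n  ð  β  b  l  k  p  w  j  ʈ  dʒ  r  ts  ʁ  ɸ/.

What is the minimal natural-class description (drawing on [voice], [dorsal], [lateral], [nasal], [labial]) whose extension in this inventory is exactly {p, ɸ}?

[-voice, +labial]

The class [-voice], [+labial] has exactly /p, ɸ/ as its extension in this inventory. No smaller conjunction from the listed features achieves this: [+labial] alone would also admit /v, ɱ, m, β, …/; [-voice] alone would also admit /χ, q, x, s, …/; and checking the remaining single features turns up none with this extension.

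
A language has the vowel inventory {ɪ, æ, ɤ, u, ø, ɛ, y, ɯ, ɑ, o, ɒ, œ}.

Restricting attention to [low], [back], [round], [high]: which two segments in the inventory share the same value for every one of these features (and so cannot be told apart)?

œ, ø

On the given features, /œ/ and /ø/ have an identical profile: [−low], [−back], [+round], [−high]. No other two segments in the inventory coincide on all 4 features. (They do differ in [tense], which is not among the given features.)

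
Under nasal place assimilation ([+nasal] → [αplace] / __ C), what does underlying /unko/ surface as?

The only nasal preceding a consonant is /n/ before /k/. /k/ is [+dorsal], so /n/ → /ŋ/, giving [uŋko].

[uŋko]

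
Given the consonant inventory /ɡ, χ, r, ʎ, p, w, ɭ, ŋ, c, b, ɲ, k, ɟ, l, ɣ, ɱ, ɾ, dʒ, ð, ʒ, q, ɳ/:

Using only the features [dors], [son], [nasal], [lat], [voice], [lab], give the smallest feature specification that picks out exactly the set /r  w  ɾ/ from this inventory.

[+son, -nasal, -lat]

The class [+sonorant], [-nasal], [-lateral] has exactly /r, w, ɾ/ as its extension in this inventory. No smaller conjunction from the listed features achieves this: [-nasal, -lateral] alone would also admit /ɡ, χ, p, c, …/; [+sonorant, -lateral] alone would also admit /ŋ, ɲ, ɱ, ɳ/; [+sonorant, -nasal] alone would also admit /ʎ, ɭ, l/; and checking the remaining two-feature bundles turns up none with this extension.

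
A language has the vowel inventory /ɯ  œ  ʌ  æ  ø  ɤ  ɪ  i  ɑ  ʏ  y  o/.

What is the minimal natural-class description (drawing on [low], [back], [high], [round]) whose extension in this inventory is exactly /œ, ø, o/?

Every target segment is [−high], [+round]; each remaining inventory member fails at least one of these. Each conjunct is needed — [+round] alone would also admit /ʏ, y/; [−high] alone would also admit /ʌ, æ, ɤ, ɑ/ — and no other single listed feature has exactly this extension, so two is the minimum.

[−high, +round]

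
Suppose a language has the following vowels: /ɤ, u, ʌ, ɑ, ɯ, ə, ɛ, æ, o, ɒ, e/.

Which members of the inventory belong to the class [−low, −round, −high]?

Checking each segment against [−low], [−round], [−high]: /ɤ/ (mid back unrounded tense vowel), /ʌ/ (mid back unrounded lax vowel), /ə/ (mid central vowel (schwa)), /ɛ/ (mid front unrounded lax vowel), /e/ (mid front unrounded tense vowel) satisfy every feature; every other segment in the inventory fails at least one.

ɤ, ʌ, ə, ɛ, e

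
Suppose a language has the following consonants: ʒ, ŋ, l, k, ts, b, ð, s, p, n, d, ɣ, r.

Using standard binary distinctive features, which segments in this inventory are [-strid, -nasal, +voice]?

Eliminate segments failing any feature: /ʒ, ts, s/ are [+strident]; /ŋ, n/ are [+nasal]; /k, p/ are [-voice]. The remaining /l, b, ð, d, ɣ, r/ satisfy [-strident], [-nasal], [+voice].

l, b, ð, d, ɣ, r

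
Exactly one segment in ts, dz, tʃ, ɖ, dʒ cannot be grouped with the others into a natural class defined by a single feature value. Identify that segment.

/tʃ, dʒ, dz, ts/ are all [+delayed release], but /ɖ/ (voiced retroflex stop) is [−delayed release]. No other single segment can be removed to leave a set sharing one feature value that the removed segment lacks, so /ɖ/ is the odd one out.

ɖ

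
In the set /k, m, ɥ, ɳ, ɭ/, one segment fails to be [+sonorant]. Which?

k

/k/ is the voiceless velar stop, which is [-sonorant]; the rest — /m, ɳ, ɥ, ɭ/ — are [+sonorant].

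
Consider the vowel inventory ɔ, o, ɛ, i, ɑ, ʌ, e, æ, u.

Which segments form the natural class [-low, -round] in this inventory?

ɛ, i, ʌ, e

Eliminate segments failing any feature: /ɔ, o, u/ are [+round]; /ɑ, æ/ are [+low]. The remaining /ɛ, i, ʌ, e/ satisfy [-low], [-round].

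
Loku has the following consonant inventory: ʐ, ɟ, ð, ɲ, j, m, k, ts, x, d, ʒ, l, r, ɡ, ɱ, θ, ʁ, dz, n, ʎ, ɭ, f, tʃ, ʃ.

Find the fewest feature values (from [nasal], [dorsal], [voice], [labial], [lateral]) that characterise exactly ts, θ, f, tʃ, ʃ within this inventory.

Every target segment is [-voice], [-dorsal]; each remaining inventory member fails at least one of these. Each conjunct is needed — [-dorsal] alone would also admit /ʐ, ð, m, d, …/; [-voice] alone would also admit /k, x/ — and no other single listed feature has exactly this extension, so two is the minimum.

[-voice, -dorsal]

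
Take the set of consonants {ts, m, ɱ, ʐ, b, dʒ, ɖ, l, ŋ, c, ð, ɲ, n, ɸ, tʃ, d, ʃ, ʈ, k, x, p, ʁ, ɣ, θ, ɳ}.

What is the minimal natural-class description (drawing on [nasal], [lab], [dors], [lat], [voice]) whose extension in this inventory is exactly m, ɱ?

[+nasal, +lab]

The class [+nasal], [+labial] has exactly /m, ɱ/ as its extension in this inventory. No smaller conjunction from the listed features achieves this: [+labial] alone would also admit /b, ɸ, p/; [+nasal] alone would also admit /ŋ, ɲ, n, ɳ/; and checking the remaining single features turns up none with this extension.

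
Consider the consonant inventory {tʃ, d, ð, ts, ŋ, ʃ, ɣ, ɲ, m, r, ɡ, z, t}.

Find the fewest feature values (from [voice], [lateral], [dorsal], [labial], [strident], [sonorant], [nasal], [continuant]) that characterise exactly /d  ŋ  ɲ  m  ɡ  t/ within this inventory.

[−continuant, −strident]

The class [−continuant], [−strident] has exactly /d, ŋ, ɲ, m, ɡ, t/ as its extension in this inventory. No smaller conjunction from the listed features achieves this: [−strident] alone would also admit /ð, ɣ, r/; [−continuant] alone would also admit /tʃ, ts/; and checking the remaining single features turns up none with this extension.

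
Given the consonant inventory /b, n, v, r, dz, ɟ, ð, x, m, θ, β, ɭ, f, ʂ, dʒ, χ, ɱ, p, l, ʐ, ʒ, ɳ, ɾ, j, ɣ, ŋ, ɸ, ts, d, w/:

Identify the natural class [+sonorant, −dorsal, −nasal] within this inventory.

Checking each segment against [+sonorant], [−dorsal], [−nasal]: /r/ (alveolar trill), /ɭ/ (retroflex lateral approximant), /l/ (alveolar lateral approximant), /ɾ/ (alveolar tap) satisfy every feature; every other segment in the inventory fails at least one.

r, ɭ, l, ɾ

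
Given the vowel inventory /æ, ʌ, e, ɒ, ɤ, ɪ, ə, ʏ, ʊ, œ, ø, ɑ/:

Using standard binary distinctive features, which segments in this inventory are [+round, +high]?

ʏ, ʊ

Eliminate segments failing any feature: /æ, ʌ, e, ɤ, ɪ, ə, ɑ/ are [−round]; /ɒ, œ, ø/ are [−high]. The remaining /ʏ, ʊ/ satisfy [+round], [+high].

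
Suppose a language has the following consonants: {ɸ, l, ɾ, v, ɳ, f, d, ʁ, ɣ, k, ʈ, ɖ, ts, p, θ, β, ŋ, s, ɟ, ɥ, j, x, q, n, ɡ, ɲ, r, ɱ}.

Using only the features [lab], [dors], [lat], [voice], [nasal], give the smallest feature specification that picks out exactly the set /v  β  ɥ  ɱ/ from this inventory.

Every target segment is [+voice], [+labial]; each remaining inventory member fails at least one of these. Each conjunct is needed — [+labial] alone would also admit /ɸ, f, p/; [+voice] alone would also admit /l, ɾ, ɳ, d, …/ — and no other single listed feature has exactly this extension, so two is the minimum.

[+voice, +lab]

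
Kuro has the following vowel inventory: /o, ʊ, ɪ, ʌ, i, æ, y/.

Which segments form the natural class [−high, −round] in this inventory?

ʌ, æ

The [−high] segments are /o, ʌ, æ/.
Within that set, [−round] leaves /ʌ, æ/.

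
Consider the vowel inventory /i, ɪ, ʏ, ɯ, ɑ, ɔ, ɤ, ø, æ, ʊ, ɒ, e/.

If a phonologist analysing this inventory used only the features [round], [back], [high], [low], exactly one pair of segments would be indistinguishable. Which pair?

Both /ɪ/ and /i/ are [-round], [-back], [+high], [-low]. Since the list omits [tense] — which does distinguish the high front unrounded lax vowel from the high front unrounded tense vowel — this pair collapses; all other pairs remain distinct.

ɪ, i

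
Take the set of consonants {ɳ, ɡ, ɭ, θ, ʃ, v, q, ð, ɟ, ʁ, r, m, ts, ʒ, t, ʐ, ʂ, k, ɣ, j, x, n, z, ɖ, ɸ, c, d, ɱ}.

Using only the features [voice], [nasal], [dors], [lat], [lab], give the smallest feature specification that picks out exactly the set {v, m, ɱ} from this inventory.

[+voice, +lab]

The class [+voice], [+labial] has exactly /v, m, ɱ/ as its extension in this inventory. No smaller conjunction from the listed features achieves this: [+labial] alone would also admit /ɸ/; [+voice] alone would also admit /ɳ, ɡ, ɭ, ð, …/; and checking the remaining single features turns up none with this extension.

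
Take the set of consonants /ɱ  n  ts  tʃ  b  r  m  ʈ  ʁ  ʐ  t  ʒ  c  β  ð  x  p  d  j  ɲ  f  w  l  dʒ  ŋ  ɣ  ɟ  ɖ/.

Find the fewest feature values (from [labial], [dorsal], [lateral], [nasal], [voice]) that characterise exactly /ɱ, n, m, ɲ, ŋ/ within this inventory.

[+nasal]

/ɱ, n, m, ɲ, ŋ/ are exactly the [+nasal] segments in the inventory, so a single feature suffices.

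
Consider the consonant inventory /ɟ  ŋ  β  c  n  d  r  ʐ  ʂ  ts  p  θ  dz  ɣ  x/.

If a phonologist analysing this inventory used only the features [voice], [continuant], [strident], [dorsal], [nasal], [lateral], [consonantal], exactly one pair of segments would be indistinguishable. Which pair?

r, β

Both /r/ and /β/ are [+voice], [+continuant], [−strident], [−dorsal], [−nasal], [−lateral], [+consonantal]. Since the list omits [sonorant], [labial] and [coronal] — which do distinguish the alveolar trill from the voiced bilabial fricative — this pair collapses; all other pairs remain distinct.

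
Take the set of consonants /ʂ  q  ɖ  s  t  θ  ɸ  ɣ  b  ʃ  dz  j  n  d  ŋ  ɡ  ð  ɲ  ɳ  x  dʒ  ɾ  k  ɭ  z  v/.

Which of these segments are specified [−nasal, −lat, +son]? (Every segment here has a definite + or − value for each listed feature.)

First, the [−nasal] segments are /ʂ, q, ɖ, s, t, θ, ɸ, ɣ, b, ʃ, dz, j, d, ɡ, ð, x, dʒ, ɾ, k, ɭ, z, v/.
Among these, [−lateral] gives /ʂ, q, ɖ, s, t, θ, ɸ, ɣ, b, ʃ, dz, j, d, ɡ, ð, x, dʒ, ɾ, k, z, v/.
Of those, [+sonorant] leaves /j, ɾ/.

j, ɾ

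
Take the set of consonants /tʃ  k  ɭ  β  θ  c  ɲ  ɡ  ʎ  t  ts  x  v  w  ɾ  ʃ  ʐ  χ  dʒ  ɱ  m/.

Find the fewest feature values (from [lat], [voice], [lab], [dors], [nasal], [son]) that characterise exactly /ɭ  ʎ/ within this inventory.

Every target segment is [+lateral] and no other inventory member is, so one feature is enough.

[+lat]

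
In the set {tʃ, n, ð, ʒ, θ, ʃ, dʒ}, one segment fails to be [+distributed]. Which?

n

/ʒ, ð, dʒ, ʃ, θ, tʃ/ are all [+distributed]; /n/ (alveolar nasal) is [−distributed].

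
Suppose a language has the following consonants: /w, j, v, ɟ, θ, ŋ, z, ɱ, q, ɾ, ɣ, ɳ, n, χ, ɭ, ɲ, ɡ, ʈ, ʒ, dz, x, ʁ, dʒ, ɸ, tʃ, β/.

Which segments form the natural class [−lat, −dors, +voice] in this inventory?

First, the [−lateral] segments are /w, j, v, ɟ, θ, ŋ, z, ɱ, q, ɾ, ɣ, ɳ, n, χ, ɲ, ɡ, ʈ, ʒ, dz, x, ʁ, dʒ, ɸ, tʃ, β/.
Within that set, [−dorsal] gives /v, θ, z, ɱ, ɾ, ɳ, n, ʈ, ʒ, dz, dʒ, ɸ, tʃ, β/.
Then [+voice] leaves /v, z, ɱ, ɾ, ɳ, n, ʒ, dz, dʒ, β/.

v, z, ɱ, ɾ, ɳ, n, ʒ, dz, dʒ, β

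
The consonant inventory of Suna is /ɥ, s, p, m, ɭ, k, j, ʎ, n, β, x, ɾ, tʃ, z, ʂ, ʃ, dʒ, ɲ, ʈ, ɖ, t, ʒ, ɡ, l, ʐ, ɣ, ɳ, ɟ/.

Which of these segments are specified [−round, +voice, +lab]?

Checking each segment against [−round], [+voice], [+labial]: /m/ (bilabial nasal), /β/ (voiced bilabial fricative) satisfy every feature; every other segment in the inventory fails at least one.

m, β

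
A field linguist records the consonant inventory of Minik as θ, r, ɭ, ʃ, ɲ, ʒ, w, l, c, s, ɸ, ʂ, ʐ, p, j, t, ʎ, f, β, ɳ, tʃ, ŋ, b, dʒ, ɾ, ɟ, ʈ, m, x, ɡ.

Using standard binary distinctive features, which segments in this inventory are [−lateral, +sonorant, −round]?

Eliminate segments failing any feature: /θ, ʃ, ʒ, c, s, ɸ, ʂ, ʐ, p, t, f, β, tʃ, b, dʒ, ɟ, ʈ, x, ɡ/ are [−sonorant]; /ɭ, l, ʎ/ are [+lateral]; /w/ is [+round]. The remaining /r, ɲ, j, ɳ, ŋ, ɾ, m/ satisfy [−lateral], [+sonorant], [−round].

r, ɲ, j, ɳ, ŋ, ɾ, m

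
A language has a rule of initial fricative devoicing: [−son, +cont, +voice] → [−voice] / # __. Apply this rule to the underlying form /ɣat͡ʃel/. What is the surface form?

The only segment in the rule's environment that also matches [−son, +cont, +voice] is /ɣ/. Applying [−voice] turns the voiced velar fricative into /x/ (voiceless velar fricative), giving [xat͡ʃel].

[xat͡ʃel]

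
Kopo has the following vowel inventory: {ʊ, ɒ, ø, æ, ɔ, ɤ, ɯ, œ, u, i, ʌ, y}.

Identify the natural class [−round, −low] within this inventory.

ɤ, ɯ, i, ʌ

Eliminate segments failing any feature: /ʊ, ɒ, ø, ɔ, œ, u, y/ are [+round]; /æ/ is [+low]. The remaining /ɤ, ɯ, i, ʌ/ satisfy [−round], [−low].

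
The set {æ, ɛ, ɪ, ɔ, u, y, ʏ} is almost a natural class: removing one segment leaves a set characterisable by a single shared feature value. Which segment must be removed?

[low] groups all but one: /ɔ, y, ɪ, ɛ, ʏ, u/ share [−low] while /æ/ (low front unrounded vowel) alone is [+low]. Removing any other segment would not leave a single-feature class that excludes it.

æ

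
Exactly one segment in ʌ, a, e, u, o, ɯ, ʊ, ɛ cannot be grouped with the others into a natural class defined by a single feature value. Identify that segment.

[low] groups all but one: /ʊ, ɛ, o, ɯ, ʌ, e, u/ share [−low] while /a/ (low unrounded vowel) alone is [+low]. Removing any other segment would not leave a single-feature class that excludes it.

a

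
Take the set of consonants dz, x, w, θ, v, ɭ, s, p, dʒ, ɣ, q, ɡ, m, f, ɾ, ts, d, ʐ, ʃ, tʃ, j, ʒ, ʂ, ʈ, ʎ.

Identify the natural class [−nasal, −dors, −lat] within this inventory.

dz, θ, v, s, p, dʒ, f, ɾ, ts, d, ʐ, ʃ, tʃ, ʒ, ʂ, ʈ

Checking each segment against [−nasal], [−dorsal], [−lateral]: /dz/ (voiced alveolar affricate), /θ/ (voiceless dental fricative), /v/ (voiced labiodental fricative), /s/ (voiceless alveolar fricative), /p/ (voiceless bilabial stop), /dʒ/ (voiced postalveolar affricate), among others, satisfy every feature; every other segment in the inventory fails at least one.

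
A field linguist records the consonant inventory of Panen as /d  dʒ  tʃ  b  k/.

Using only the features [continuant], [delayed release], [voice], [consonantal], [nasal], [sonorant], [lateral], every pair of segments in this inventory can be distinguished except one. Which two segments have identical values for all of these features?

b, d

On the given features, /b/ and /d/ have an identical profile: [-continuant], [-delayed release], [+voice], [+consonantal], [-nasal], [-sonorant], [-lateral]. No other two segments in the inventory coincide on all 7 features. (They do differ in [labial] and [coronal], which are not among the given features.)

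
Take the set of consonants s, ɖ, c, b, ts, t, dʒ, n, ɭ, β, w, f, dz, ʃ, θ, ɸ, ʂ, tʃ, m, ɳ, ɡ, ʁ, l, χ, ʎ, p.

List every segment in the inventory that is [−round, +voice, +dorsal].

ɡ, ʁ, ʎ

Eliminate segments failing any feature: /s, c, ts, t, f, ʃ, θ, ɸ, ʂ, tʃ, χ, p/ are [−voice]; /ɖ, b, dʒ, n, ɭ, β, dz, m, ɳ, l/ are [−dorsal]; /w/ is [+round]. The remaining /ɡ, ʁ, ʎ/ satisfy [−round], [+voice], [+dorsal].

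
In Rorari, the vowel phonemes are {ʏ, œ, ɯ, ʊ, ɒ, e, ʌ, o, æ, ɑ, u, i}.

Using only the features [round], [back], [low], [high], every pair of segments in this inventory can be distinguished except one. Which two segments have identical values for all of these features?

u, ʊ

Both /u/ and /ʊ/ are [+round], [+back], [−low], [+high]. Since the list omits [tense] — which does distinguish the high back rounded tense vowel from the high back rounded lax vowel — this pair collapses; all other pairs remain distinct.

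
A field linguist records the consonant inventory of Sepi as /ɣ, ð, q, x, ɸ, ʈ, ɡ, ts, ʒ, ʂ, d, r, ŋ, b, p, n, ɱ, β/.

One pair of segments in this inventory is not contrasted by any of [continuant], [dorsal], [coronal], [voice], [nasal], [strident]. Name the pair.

/r/ (alveolar trill) and /ð/ (voiced dental fricative) are both [+continuant], [-dorsal], [+coronal], [+voice], [-nasal], [-strident], so none of the listed features separates them. (They do differ in [sonorant], which is not among the given features.) Every other pair in the inventory differs on at least one listed feature.

r, ð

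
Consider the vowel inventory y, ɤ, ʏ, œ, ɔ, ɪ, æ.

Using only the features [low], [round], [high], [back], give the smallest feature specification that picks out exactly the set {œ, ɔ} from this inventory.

[-high, +round]

Every target segment is [-high], [+round]; each remaining inventory member fails at least one of these. Each conjunct is needed — [+round] alone would also admit /y, ʏ/; [-high] alone would also admit /ɤ, æ/ — and no other single listed feature has exactly this extension, so two is the minimum.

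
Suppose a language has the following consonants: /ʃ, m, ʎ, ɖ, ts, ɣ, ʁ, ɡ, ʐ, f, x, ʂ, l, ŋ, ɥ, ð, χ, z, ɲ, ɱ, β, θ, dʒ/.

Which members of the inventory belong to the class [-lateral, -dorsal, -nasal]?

Eliminate segments failing any feature: /m, ɱ/ are [+nasal]; /ʎ, l/ are [+lateral]; /ɣ, ʁ, ɡ, x, ŋ, ɥ, χ, ɲ/ are [+dorsal]. The remaining /ʃ, ɖ, ts, ʐ, f, ʂ, ð, z, β, θ, dʒ/ satisfy [-lateral], [-dorsal], [-nasal].

ʃ, ɖ, ts, ʐ, f, ʂ, ð, z, β, θ, dʒ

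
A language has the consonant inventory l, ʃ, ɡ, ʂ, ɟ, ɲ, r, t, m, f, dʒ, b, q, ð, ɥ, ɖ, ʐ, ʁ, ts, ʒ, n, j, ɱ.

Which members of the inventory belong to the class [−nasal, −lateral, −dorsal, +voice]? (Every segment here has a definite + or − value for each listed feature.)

First, the [−nasal] segments are /l, ʃ, ɡ, ʂ, ɟ, r, t, f, dʒ, b, q, ð, ɥ, ɖ, ʐ, ʁ, ts, ʒ, j/.
Among these, [−lateral] gives /ʃ, ɡ, ʂ, ɟ, r, t, f, dʒ, b, q, ð, ɥ, ɖ, ʐ, ʁ, ts, ʒ, j/.
Of those, [−dorsal] gives /ʃ, ʂ, r, t, f, dʒ, b, ð, ɖ, ʐ, ts, ʒ/.
Then [+voice] leaves /r, dʒ, b, ð, ɖ, ʐ, ʒ/.

r, dʒ, b, ð, ɖ, ʐ, ʒ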